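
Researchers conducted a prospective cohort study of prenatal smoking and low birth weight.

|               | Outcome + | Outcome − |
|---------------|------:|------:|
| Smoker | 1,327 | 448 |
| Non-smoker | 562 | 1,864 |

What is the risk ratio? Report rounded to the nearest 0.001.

Cells: a = 1327, b = 448, c = 562, d = 1864.
Risk in exposed = 1327/1775 = 0.74761; risk in unexposed = 562/2426 = 0.23166.
RR = 0.74761 / 0.23166 = 3.22721
The risk among the exposed is 3.23 times that among the unexposed.

3.227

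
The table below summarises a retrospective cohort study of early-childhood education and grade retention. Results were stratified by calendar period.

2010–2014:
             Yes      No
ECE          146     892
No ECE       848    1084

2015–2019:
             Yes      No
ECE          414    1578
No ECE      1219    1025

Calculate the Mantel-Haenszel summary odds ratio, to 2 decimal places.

0.22

OR_MH = Σ(aᵢdᵢ/nᵢ) / Σ(bᵢcᵢ/nᵢ), where nᵢ is the stratum total.
Stratum 1 (2010–2014): n = 2970; a·d/n = 146·1084/2970 = 53.2875; b·c/n = 892·848/2970 = 254.6855
Stratum 2 (2015–2019): n = 4236; a·d/n = 414·1025/4236 = 100.1771; b·c/n = 1578·1219/4236 = 454.1034
OR_MH = (53.2875 + 100.1771) / (254.6855 + 454.1034) = 153.4646 / 708.7889 = 0.21652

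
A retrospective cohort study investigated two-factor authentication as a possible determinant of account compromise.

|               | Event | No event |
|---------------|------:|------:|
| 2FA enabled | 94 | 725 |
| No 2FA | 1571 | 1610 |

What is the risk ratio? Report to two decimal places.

Cells: a = 94, b = 725, c = 1571, d = 1610.
Risk in exposed = 94/819 = 0.11477; risk in unexposed = 1571/3181 = 0.49387.
RR = 0.11477 / 0.49387 = 0.23240
The risk is 77% lower among the exposed than among the unexposed.

0.23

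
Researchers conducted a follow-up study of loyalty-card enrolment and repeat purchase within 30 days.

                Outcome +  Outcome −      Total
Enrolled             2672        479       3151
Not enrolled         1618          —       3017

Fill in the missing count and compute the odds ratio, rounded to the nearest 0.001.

4.823

The missing cell is in the unexposed row: 3017 − 1618 = 1399.
So a = 2672, b = 479, c = 1618, d = 1399.
OR = (a·d)/(b·c) = (2672 × 1399) / (479 × 1618) = 3738128 / 775022 = 4.82325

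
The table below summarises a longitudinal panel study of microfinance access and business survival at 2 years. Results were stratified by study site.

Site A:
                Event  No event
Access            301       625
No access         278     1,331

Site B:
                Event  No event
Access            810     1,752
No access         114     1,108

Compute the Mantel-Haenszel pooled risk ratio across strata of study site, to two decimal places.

2.53

RR_MH = Σ(aᵢ·n₀ᵢ/nᵢ) / Σ(cᵢ·n₁ᵢ/nᵢ), with n₁ᵢ = aᵢ+bᵢ (exposed), n₀ᵢ = cᵢ+dᵢ (unexposed), nᵢ = n₁ᵢ+n₀ᵢ.
Stratum 1 (Site A): n₁ = 926, n₀ = 1609, n = 2535; a·n₀/n = 301·1609/2535 = 191.0489; c·n₁/n = 278·926/2535 = 101.5495
Stratum 2 (Site B): n₁ = 2562, n₀ = 1222, n = 3784; a·n₀/n = 810·1222/3784 = 261.5803; c·n₁/n = 114·2562/3784 = 77.1850
RR_MH = (191.0489 + 261.5803) / (101.5495 + 77.1850) = 452.6293 / 178.7345 = 2.53241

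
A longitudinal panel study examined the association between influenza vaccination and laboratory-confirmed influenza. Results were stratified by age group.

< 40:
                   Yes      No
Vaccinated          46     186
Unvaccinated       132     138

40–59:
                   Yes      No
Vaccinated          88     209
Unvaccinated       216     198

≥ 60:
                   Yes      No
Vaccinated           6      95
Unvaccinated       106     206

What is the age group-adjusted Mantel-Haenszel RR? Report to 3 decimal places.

RR_MH = Σ(aᵢ·n₀ᵢ/nᵢ) / Σ(cᵢ·n₁ᵢ/nᵢ), with n₁ᵢ = aᵢ+bᵢ (exposed), n₀ᵢ = cᵢ+dᵢ (unexposed), nᵢ = n₁ᵢ+n₀ᵢ.
Stratum 1 (< 40): n₁ = 232, n₀ = 270, n = 502; a·n₀/n = 46·270/502 = 24.7410; c·n₁/n = 132·232/502 = 61.0040
Stratum 2 (40–59): n₁ = 297, n₀ = 414, n = 711; a·n₀/n = 88·414/711 = 51.2405; c·n₁/n = 216·297/711 = 90.2278
Stratum 3 (≥ 60): n₁ = 101, n₀ = 312, n = 413; a·n₀/n = 6·312/413 = 4.5327; c·n₁/n = 106·101/413 = 25.9225
RR_MH = (24.7410 + 51.2405 + 4.5327) / (61.0040 + 90.2278 + 25.9225) = 80.5142 / 177.1544 = 0.45449

0.454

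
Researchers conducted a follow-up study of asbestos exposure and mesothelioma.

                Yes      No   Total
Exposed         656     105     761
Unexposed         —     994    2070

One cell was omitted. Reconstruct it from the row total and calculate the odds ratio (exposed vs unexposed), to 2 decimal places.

5.77

The missing cell is in the unexposed row: 2070 − 994 = 1076.
So a = 656, b = 105, c = 1076, d = 994.
OR = (a·d)/(b·c) = (656 × 994) / (105 × 1076) = 652064 / 112980 = 5.77150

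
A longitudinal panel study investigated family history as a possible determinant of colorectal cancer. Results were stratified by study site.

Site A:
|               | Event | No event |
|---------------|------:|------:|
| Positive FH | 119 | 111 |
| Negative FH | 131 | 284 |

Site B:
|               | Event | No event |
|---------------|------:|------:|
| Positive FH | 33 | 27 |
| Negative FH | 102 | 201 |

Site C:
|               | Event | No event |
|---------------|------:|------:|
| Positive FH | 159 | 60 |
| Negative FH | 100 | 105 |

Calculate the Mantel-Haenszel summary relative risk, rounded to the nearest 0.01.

1.57

RR_MH = Σ(aᵢ·n₀ᵢ/nᵢ) / Σ(cᵢ·n₁ᵢ/nᵢ), with n₁ᵢ = aᵢ+bᵢ (exposed), n₀ᵢ = cᵢ+dᵢ (unexposed), nᵢ = n₁ᵢ+n₀ᵢ.
Stratum 1 (Site A): n₁ = 230, n₀ = 415, n = 645; a·n₀/n = 119·415/645 = 76.5659; c·n₁/n = 131·230/645 = 46.7132
Stratum 2 (Site B): n₁ = 60, n₀ = 303, n = 363; a·n₀/n = 33·303/363 = 27.5455; c·n₁/n = 102·60/363 = 16.8595
Stratum 3 (Site C): n₁ = 219, n₀ = 205, n = 424; a·n₀/n = 159·205/424 = 76.8750; c·n₁/n = 100·219/424 = 51.6509
RR_MH = (76.5659 + 27.5455 + 76.8750) / (46.7132 + 16.8595 + 51.6509) = 180.9863 / 115.2236 = 1.57074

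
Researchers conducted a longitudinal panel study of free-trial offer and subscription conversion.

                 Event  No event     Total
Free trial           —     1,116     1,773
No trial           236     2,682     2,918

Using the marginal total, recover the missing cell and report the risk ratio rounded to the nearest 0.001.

The missing cell is in the exposed row: 1773 − 1116 = 657.
So a = 657, b = 1116, c = 236, d = 2682.
RR = [a/(a+b)] / [c/(c+d)] = (657/1773) / (236/2918) = 0.37056/0.08088 = 4.58173

4.582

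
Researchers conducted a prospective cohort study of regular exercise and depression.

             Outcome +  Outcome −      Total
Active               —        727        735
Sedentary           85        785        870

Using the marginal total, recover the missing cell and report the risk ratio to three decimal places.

0.111

The missing cell is in the exposed row: 735 − 727 = 8.
So a = 8, b = 727, c = 85, d = 785.
RR = [a/(a+b)] / [c/(c+d)] = (8/735) / (85/870) = 0.01088/0.09770 = 0.11140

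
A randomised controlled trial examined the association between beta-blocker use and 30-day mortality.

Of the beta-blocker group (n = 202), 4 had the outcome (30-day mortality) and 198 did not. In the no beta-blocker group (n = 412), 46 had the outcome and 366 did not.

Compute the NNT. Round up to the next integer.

Risk in treated group = 4/202 = 0.01980; risk in control = 46/412 = 0.11165.
Absolute risk reduction = 0.11165 − 0.01980 = 0.09185
NNT = 1 / ARR = 1 / 0.09185 = 10.887 → round up → 11

11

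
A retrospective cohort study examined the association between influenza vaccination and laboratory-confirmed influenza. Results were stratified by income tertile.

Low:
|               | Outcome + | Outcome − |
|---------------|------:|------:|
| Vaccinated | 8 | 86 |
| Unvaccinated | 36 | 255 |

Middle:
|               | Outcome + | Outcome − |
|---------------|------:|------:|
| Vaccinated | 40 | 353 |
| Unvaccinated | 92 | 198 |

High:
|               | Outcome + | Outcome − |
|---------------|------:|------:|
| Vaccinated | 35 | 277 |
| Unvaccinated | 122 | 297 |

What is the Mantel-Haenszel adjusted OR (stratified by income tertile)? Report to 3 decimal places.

0.306

OR_MH = Σ(aᵢdᵢ/nᵢ) / Σ(bᵢcᵢ/nᵢ), where nᵢ is the stratum total.
Stratum 1 (Low): n = 385; a·d/n = 8·255/385 = 5.2987; b·c/n = 86·36/385 = 8.0416
Stratum 2 (Middle): n = 683; a·d/n = 40·198/683 = 11.5959; b·c/n = 353·92/683 = 47.5490
Stratum 3 (High): n = 731; a·d/n = 35·297/731 = 14.2202; b·c/n = 277·122/731 = 46.2298
OR_MH = (5.2987 + 11.5959 + 14.2202) / (8.0416 + 47.5490 + 46.2298) = 31.1148 / 101.8204 = 0.30559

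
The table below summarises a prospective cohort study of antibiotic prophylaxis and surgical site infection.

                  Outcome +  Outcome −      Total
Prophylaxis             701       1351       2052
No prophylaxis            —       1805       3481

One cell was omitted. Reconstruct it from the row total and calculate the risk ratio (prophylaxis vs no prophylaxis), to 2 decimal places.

0.71

The missing cell is in the unexposed row: 3481 − 1805 = 1676.
So a = 701, b = 1351, c = 1676, d = 1805.
RR = [a/(a+b)] / [c/(c+d)] = (701/2052) / (1676/3481) = 0.34162/0.48147 = 0.70953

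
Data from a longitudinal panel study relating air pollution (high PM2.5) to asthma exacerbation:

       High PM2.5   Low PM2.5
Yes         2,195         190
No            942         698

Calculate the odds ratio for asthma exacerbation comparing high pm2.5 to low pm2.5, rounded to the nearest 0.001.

8.560

Reading the table with exposure as columns: a = 2195 (High PM2.5, case), b = 942 (High PM2.5, non-case), c = 190 (Low PM2.5, case), d = 698.
OR = (a·d)/(b·c) = (2195 × 698) / (942 × 190) = 1532110 / 178980 = 8.56023
The odds of asthma exacerbation are about 8.56 times as high in the high pm2.5 group.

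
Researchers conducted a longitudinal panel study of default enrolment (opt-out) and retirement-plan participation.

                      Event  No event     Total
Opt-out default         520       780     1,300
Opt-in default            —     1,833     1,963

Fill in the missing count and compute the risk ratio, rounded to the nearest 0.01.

6.04

The missing cell is in the unexposed row: 1963 − 1833 = 130.
So a = 520, b = 780, c = 130, d = 1833.
RR = [a/(a+b)] / [c/(c+d)] = (520/1300) / (130/1963) = 0.40000/0.06623 = 6.04000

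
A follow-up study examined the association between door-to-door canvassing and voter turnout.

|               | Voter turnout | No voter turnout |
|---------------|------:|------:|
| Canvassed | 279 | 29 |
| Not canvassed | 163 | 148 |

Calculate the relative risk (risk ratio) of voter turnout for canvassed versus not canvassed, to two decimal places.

1.73

Cells: a = 279, b = 29, c = 163, d = 148.
Risk in exposed = 279/308 = 0.90584; risk in unexposed = 163/311 = 0.52412.
RR = 0.90584 / 0.52412 = 1.72833
The risk among the exposed is 1.73 times that among the unexposed.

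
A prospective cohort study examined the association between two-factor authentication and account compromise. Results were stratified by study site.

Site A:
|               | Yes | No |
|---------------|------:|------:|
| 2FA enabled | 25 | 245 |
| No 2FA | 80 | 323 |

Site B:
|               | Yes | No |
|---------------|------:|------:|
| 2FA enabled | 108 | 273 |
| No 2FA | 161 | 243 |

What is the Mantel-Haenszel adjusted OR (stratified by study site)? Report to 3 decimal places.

OR_MH = Σ(aᵢdᵢ/nᵢ) / Σ(bᵢcᵢ/nᵢ), where nᵢ is the stratum total.
Stratum 1 (Site A): n = 673; a·d/n = 25·323/673 = 11.9985; b·c/n = 245·80/673 = 29.1233
Stratum 2 (Site B): n = 785; a·d/n = 108·243/785 = 33.4318; b·c/n = 273·161/785 = 55.9911
OR_MH = (11.9985 + 33.4318) / (29.1233 + 55.9911) = 45.4304 / 85.1144 = 0.53376

0.534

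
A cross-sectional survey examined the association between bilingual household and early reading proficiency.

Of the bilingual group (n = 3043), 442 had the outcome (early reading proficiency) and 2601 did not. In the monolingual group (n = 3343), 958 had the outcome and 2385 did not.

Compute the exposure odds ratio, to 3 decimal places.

From the description: a = 442, b = 2601, c = 958, d = 2385.
OR = (a·d)/(b·c) = (442 × 2385) / (2601 × 958) = 1054170 / 2491758 = 0.42306
Exposure is associated with lower odds of early reading proficiency (OR = 0.42 < 1).

0.423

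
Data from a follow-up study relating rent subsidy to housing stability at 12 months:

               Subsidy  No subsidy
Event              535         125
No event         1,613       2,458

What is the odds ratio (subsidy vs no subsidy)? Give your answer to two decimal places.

Reading the table with exposure as columns: a = 535 (Subsidy, case), b = 1613 (Subsidy, non-case), c = 125 (No subsidy, case), d = 2458.
OR = (a·d)/(b·c) = (535 × 2458) / (1613 × 125) = 1315030 / 201625 = 6.52216
The odds of housing stability at 12 months are about 6.52 times as high in the subsidy group.

6.52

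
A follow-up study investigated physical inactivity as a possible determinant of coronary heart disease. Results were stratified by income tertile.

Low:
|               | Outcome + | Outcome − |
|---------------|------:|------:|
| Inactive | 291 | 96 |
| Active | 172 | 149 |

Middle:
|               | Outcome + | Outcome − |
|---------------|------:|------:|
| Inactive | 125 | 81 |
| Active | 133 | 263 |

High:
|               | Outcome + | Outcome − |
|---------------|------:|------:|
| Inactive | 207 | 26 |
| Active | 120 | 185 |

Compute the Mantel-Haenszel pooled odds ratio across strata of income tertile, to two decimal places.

3.98

OR_MH = Σ(aᵢdᵢ/nᵢ) / Σ(bᵢcᵢ/nᵢ), where nᵢ is the stratum total.
Stratum 1 (Low): n = 708; a·d/n = 291·149/708 = 61.2415; b·c/n = 96·172/708 = 23.3220
Stratum 2 (Middle): n = 602; a·d/n = 125·263/602 = 54.6096; b·c/n = 81·133/602 = 17.8953
Stratum 3 (High): n = 538; a·d/n = 207·185/538 = 71.1803; b·c/n = 26·120/538 = 5.7993
OR_MH = (61.2415 + 54.6096 + 71.1803) / (23.3220 + 17.8953 + 5.7993) = 187.0315 / 47.0166 = 3.97798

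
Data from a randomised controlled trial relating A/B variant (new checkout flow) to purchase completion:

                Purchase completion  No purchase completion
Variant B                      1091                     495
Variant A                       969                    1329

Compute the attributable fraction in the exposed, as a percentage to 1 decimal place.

38.7

Cells: a = 1091, b = 495, c = 969, d = 1329.
Risk in exposed = 1091/1586 = 0.68789; risk in unexposed = 969/2298 = 0.42167.
RR = 0.68789/0.42167 = 1.63135
AR% = (RR − 1)/RR × 100 = (1.63135 − 1)/1.63135 × 100 = 38.7012%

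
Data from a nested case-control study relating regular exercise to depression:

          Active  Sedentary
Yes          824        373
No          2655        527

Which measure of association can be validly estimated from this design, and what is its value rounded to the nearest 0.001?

Reading the table with exposure as columns: a = 824 (Active, case), b = 2655 (Active, non-case), c = 373 (Sedentary, case), d = 527.
This is a nested case-control study: participants were sampled on outcome status, so risks in the source population cannot be estimated directly — relative risk is not valid here. The odds ratio is the appropriate measure.
OR = (a·d)/(b·c) = (824 × 527) / (2655 × 373) = 434248 / 990315 = 0.43849

0.438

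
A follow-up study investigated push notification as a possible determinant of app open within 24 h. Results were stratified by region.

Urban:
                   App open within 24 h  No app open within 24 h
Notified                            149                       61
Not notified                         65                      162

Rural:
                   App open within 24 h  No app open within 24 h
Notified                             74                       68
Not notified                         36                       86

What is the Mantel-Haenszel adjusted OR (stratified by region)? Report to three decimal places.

4.325

OR_MH = Σ(aᵢdᵢ/nᵢ) / Σ(bᵢcᵢ/nᵢ), where nᵢ is the stratum total.
Stratum 1 (Urban): n = 437; a·d/n = 149·162/437 = 55.2357; b·c/n = 61·65/437 = 9.0732
Stratum 2 (Rural): n = 264; a·d/n = 74·86/264 = 24.1061; b·c/n = 68·36/264 = 9.2727
OR_MH = (55.2357 + 24.1061) / (9.0732 + 9.2727) = 79.3418 / 18.3460 = 4.32476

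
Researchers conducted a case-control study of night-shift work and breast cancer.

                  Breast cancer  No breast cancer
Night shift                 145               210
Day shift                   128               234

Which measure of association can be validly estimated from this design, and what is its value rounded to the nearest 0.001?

Cells: a = 145, b = 210, c = 128, d = 234.
This is a case-control study: participants were sampled on outcome status, so risks in the source population cannot be estimated directly — relative risk is not valid here. The odds ratio is the appropriate measure.
OR = (a·d)/(b·c) = (145 × 234) / (210 × 128) = 33930 / 26880 = 1.26228

1.262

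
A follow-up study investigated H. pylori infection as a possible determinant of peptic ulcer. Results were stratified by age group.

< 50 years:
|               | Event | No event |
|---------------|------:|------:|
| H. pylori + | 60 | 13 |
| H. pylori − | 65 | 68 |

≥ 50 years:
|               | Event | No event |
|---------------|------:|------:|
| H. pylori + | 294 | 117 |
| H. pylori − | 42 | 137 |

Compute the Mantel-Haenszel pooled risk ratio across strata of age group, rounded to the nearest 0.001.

RR_MH = Σ(aᵢ·n₀ᵢ/nᵢ) / Σ(cᵢ·n₁ᵢ/nᵢ), with n₁ᵢ = aᵢ+bᵢ (exposed), n₀ᵢ = cᵢ+dᵢ (unexposed), nᵢ = n₁ᵢ+n₀ᵢ.
Stratum 1 (< 50 years): n₁ = 73, n₀ = 133, n = 206; a·n₀/n = 60·133/206 = 38.7379; c·n₁/n = 65·73/206 = 23.0340
Stratum 2 (≥ 50 years): n₁ = 411, n₀ = 179, n = 590; a·n₀/n = 294·179/590 = 89.1966; c·n₁/n = 42·411/590 = 29.2576
RR_MH = (38.7379 + 89.1966) / (23.0340 + 29.2576) = 127.9345 / 52.2916 = 2.44656

2.447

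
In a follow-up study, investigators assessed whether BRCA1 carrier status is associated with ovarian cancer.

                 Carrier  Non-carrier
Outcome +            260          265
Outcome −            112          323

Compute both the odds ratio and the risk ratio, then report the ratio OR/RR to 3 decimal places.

Reading the table with exposure as columns: a = 260 (Carrier, case), b = 112 (Carrier, non-case), c = 265 (Non-carrier, case), d = 323.
OR = (260·323)/(112·265) = 83980/29680 = 2.82951
Risk in exposed = 260/372 = 0.69892; risk in unexposed = 265/588 = 0.45068; RR = 1.55082
OR/RR = 2.82951 / 1.55082 = 1.82453
The outcome is not rare, so the OR lies further from 1 than the RR.

1.825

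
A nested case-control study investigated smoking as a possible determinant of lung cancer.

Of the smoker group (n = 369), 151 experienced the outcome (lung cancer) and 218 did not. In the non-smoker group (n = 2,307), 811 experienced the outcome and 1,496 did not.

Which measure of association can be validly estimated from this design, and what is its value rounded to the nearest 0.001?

From the description: a = 151, b = 218, c = 811, d = 1496.
This is a nested case-control study: participants were sampled on outcome status, so risks in the source population cannot be estimated directly — relative risk is not valid here. The odds ratio is the appropriate measure.
OR = (a·d)/(b·c) = (151 × 1496) / (218 × 811) = 225896 / 176798 = 1.27771

1.278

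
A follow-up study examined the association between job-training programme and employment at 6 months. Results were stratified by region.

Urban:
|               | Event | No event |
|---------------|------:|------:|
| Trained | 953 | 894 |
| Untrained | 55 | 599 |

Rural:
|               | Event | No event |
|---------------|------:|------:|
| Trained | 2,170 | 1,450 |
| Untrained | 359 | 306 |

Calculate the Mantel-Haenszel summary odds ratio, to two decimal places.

2.72

OR_MH = Σ(aᵢdᵢ/nᵢ) / Σ(bᵢcᵢ/nᵢ), where nᵢ is the stratum total.
Stratum 1 (Urban): n = 2501; a·d/n = 953·599/2501 = 228.2475; b·c/n = 894·55/2501 = 19.6601
Stratum 2 (Rural): n = 4285; a·d/n = 2170·306/4285 = 154.9638; b·c/n = 1450·359/4285 = 121.4819
OR_MH = (228.2475 + 154.9638) / (19.6601 + 121.4819) = 383.2113 / 141.1420 = 2.71508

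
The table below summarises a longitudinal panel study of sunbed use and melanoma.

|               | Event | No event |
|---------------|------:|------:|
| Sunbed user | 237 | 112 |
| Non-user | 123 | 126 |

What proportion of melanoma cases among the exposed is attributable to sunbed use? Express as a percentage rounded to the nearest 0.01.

Cells: a = 237, b = 112, c = 123, d = 126.
Risk in exposed = 237/349 = 0.67908; risk in unexposed = 123/249 = 0.49398.
RR = 0.67908/0.49398 = 1.37473
AR% = (RR − 1)/RR × 100 = (1.37473 − 1)/1.37473 × 100 = 27.2584%

27.26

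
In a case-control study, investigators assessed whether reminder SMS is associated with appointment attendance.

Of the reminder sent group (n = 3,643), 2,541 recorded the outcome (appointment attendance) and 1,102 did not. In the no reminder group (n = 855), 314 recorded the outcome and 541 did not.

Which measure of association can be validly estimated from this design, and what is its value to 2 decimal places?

3.97

From the description: a = 2541, b = 1102, c = 314, d = 541.
This is a case-control study: participants were sampled on outcome status, so risks in the source population cannot be estimated directly — relative risk is not valid here. The odds ratio is the appropriate measure.
OR = (a·d)/(b·c) = (2541 × 541) / (1102 × 314) = 1374681 / 346028 = 3.97274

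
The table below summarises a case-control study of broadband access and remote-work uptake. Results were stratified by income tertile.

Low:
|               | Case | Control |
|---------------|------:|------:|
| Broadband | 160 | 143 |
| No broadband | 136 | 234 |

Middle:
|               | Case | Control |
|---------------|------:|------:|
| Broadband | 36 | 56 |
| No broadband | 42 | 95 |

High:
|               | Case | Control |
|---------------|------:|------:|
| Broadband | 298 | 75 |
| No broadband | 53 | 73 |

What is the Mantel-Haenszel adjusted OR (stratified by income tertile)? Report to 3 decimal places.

2.422

OR_MH = Σ(aᵢdᵢ/nᵢ) / Σ(bᵢcᵢ/nᵢ), where nᵢ is the stratum total.
Stratum 1 (Low): n = 673; a·d/n = 160·234/673 = 55.6315; b·c/n = 143·136/673 = 28.8975
Stratum 2 (Middle): n = 229; a·d/n = 36·95/229 = 14.9345; b·c/n = 56·42/229 = 10.2707
Stratum 3 (High): n = 499; a·d/n = 298·73/499 = 43.5952; b·c/n = 75·53/499 = 7.9659
OR_MH = (55.6315 + 14.9345 + 43.5952) / (28.8975 + 10.2707 + 7.9659) = 114.1612 / 47.1341 = 2.42205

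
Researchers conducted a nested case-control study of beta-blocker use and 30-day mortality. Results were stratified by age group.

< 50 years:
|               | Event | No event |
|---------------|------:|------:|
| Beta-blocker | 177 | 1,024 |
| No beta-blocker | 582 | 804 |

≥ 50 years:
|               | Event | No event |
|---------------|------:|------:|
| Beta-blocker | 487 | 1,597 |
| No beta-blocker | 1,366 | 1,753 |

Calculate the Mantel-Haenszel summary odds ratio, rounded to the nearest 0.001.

0.337

OR_MH = Σ(aᵢdᵢ/nᵢ) / Σ(bᵢcᵢ/nᵢ), where nᵢ is the stratum total.
Stratum 1 (< 50 years): n = 2587; a·d/n = 177·804/2587 = 55.0089; b·c/n = 1024·582/2587 = 230.3703
Stratum 2 (≥ 50 years): n = 5203; a·d/n = 487·1753/5203 = 164.0805; b·c/n = 1597·1366/5203 = 419.2777
OR_MH = (55.0089 + 164.0805) / (230.3703 + 419.2777) = 219.0894 / 649.6480 = 0.33724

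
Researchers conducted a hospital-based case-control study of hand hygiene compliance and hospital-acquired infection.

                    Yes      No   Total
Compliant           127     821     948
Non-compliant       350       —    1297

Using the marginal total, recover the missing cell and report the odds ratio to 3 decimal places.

0.419

The missing cell is in the unexposed row: 1297 − 350 = 947.
So a = 127, b = 821, c = 350, d = 947.
OR = (a·d)/(b·c) = (127 × 947) / (821 × 350) = 120269 / 287350 = 0.41855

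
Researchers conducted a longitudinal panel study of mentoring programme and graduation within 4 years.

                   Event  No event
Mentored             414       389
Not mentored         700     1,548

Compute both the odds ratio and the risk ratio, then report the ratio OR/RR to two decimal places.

1.42

Cells: a = 414, b = 389, c = 700, d = 1548.
OR = (414·1548)/(389·700) = 640872/272300 = 2.35355
Risk in exposed = 414/803 = 0.51557; risk in unexposed = 700/2248 = 0.31139; RR = 1.65571
OR/RR = 2.35355 / 1.65571 = 1.42148
The outcome is not rare, so the OR lies further from 1 than the RR.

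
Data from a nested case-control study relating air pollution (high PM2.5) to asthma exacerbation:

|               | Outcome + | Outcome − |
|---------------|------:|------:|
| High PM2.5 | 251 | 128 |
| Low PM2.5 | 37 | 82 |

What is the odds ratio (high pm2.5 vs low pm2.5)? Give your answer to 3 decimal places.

4.346

Cells: a = 251, b = 128, c = 37, d = 82.
OR = (a·d)/(b·c) = (251 × 82) / (128 × 37) = 20582 / 4736 = 4.34586
The odds of asthma exacerbation are about 4.35 times as high in the high pm2.5 group.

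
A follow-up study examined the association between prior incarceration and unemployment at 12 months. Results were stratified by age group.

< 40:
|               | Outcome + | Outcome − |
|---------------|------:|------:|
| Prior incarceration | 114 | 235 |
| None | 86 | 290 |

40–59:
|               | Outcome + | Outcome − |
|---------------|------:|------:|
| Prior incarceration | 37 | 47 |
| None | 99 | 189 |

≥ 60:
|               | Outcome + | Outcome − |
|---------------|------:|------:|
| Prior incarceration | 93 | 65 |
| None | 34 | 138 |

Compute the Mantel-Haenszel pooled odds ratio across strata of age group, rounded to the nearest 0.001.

OR_MH = Σ(aᵢdᵢ/nᵢ) / Σ(bᵢcᵢ/nᵢ), where nᵢ is the stratum total.
Stratum 1 (< 40): n = 725; a·d/n = 114·290/725 = 45.6000; b·c/n = 235·86/725 = 27.8759
Stratum 2 (40–59): n = 372; a·d/n = 37·189/372 = 18.7984; b·c/n = 47·99/372 = 12.5081
Stratum 3 (≥ 60): n = 330; a·d/n = 93·138/330 = 38.8909; b·c/n = 65·34/330 = 6.6970
OR_MH = (45.6000 + 18.7984 + 38.8909) / (27.8759 + 12.5081 + 6.6970) = 103.2893 / 47.0809 = 2.19387

2.194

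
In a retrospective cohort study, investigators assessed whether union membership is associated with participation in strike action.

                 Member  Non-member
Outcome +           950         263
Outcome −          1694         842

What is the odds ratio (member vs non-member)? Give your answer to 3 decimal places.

1.795

Reading the table with exposure as columns: a = 950 (Member, case), b = 1694 (Member, non-case), c = 263 (Non-member, case), d = 842.
OR = (a·d)/(b·c) = (950 × 842) / (1694 × 263) = 799900 / 445522 = 1.79542
The odds of participation in strike action are about 1.80 times as high in the member group.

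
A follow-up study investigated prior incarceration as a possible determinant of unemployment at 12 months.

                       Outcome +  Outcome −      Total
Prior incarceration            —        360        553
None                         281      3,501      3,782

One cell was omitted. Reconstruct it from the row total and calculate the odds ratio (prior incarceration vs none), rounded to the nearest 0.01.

6.68

The missing cell is in the exposed row: 553 − 360 = 193.
So a = 193, b = 360, c = 281, d = 3501.
OR = (a·d)/(b·c) = (193 × 3501) / (360 × 281) = 675693 / 101160 = 6.67945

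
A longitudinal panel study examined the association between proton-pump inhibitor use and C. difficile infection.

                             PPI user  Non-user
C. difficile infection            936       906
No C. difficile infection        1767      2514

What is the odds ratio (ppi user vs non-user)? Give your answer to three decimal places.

1.470

Reading the table with exposure as columns: a = 936 (PPI user, case), b = 1767 (PPI user, non-case), c = 906 (Non-user, case), d = 2514.
OR = (a·d)/(b·c) = (936 × 2514) / (1767 × 906) = 2353104 / 1600902 = 1.46986
The odds of C. difficile infection are about 1.47 times as high in the ppi user group.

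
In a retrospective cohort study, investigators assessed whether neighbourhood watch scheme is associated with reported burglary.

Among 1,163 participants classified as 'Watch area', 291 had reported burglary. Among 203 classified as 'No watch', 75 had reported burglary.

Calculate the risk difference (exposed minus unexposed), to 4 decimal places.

-0.1192

From the description: a = 291, b = 872, c = 75, d = 128.
Risk in exposed = 291/1163 = 0.250215; risk in unexposed = 75/203 = 0.369458.
Risk difference = 0.250215 − 0.369458 = -0.119243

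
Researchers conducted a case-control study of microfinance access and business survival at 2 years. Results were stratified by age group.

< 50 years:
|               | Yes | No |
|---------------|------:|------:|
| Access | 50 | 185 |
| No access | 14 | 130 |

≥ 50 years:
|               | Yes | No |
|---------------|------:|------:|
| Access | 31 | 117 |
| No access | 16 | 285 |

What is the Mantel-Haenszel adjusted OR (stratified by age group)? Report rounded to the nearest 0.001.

OR_MH = Σ(aᵢdᵢ/nᵢ) / Σ(bᵢcᵢ/nᵢ), where nᵢ is the stratum total.
Stratum 1 (< 50 years): n = 379; a·d/n = 50·130/379 = 17.1504; b·c/n = 185·14/379 = 6.8338
Stratum 2 (≥ 50 years): n = 449; a·d/n = 31·285/449 = 19.6771; b·c/n = 117·16/449 = 4.1693
OR_MH = (17.1504 + 19.6771) / (6.8338 + 4.1693) = 36.8275 / 11.0030 = 3.34703

3.347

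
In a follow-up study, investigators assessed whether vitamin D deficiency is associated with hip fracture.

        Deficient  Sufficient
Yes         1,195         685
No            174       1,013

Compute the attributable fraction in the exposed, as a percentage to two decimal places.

53.78

Reading the table with exposure as columns: a = 1195 (Deficient, case), b = 174 (Deficient, non-case), c = 685 (Sufficient, case), d = 1013.
Risk in exposed = 1195/1369 = 0.87290; risk in unexposed = 685/1698 = 0.40342.
RR = 0.87290/0.40342 = 2.16377
AR% = (RR − 1)/RR × 100 = (2.16377 − 1)/2.16377 × 100 = 53.7844%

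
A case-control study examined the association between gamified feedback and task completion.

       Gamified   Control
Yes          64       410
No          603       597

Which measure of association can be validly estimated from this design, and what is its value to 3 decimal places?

0.155

Reading the table with exposure as columns: a = 64 (Gamified, case), b = 603 (Gamified, non-case), c = 410 (Control, case), d = 597.
This is a case-control study: participants were sampled on outcome status, so risks in the source population cannot be estimated directly — relative risk is not valid here. The odds ratio is the appropriate measure.
OR = (a·d)/(b·c) = (64 × 597) / (603 × 410) = 38208 / 247230 = 0.15454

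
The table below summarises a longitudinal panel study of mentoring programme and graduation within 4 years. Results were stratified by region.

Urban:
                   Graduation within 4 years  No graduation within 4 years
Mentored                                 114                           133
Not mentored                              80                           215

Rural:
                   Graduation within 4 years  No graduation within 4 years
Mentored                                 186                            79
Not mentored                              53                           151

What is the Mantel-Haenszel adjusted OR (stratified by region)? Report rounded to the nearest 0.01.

3.68

OR_MH = Σ(aᵢdᵢ/nᵢ) / Σ(bᵢcᵢ/nᵢ), where nᵢ is the stratum total.
Stratum 1 (Urban): n = 542; a·d/n = 114·215/542 = 45.2214; b·c/n = 133·80/542 = 19.6310
Stratum 2 (Rural): n = 469; a·d/n = 186·151/469 = 59.8849; b·c/n = 79·53/469 = 8.9275
OR_MH = (45.2214 + 59.8849) / (19.6310 + 8.9275) = 105.1063 / 28.5585 = 3.68038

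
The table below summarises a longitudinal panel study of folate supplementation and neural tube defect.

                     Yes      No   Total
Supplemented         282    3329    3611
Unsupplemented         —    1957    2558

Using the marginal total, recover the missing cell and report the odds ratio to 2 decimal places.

0.28

The missing cell is in the unexposed row: 2558 − 1957 = 601.
So a = 282, b = 3329, c = 601, d = 1957.
OR = (a·d)/(b·c) = (282 × 1957) / (3329 × 601) = 551874 / 2000729 = 0.27584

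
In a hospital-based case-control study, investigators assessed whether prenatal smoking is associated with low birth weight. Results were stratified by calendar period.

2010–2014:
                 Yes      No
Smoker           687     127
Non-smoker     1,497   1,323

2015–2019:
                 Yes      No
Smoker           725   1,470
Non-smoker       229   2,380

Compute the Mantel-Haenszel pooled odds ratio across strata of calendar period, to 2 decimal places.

OR_MH = Σ(aᵢdᵢ/nᵢ) / Σ(bᵢcᵢ/nᵢ), where nᵢ is the stratum total.
Stratum 1 (2010–2014): n = 3634; a·d/n = 687·1323/3634 = 250.1103; b·c/n = 127·1497/3634 = 52.3167
Stratum 2 (2015–2019): n = 4804; a·d/n = 725·2380/4804 = 359.1799; b·c/n = 1470·229/4804 = 70.0729
OR_MH = (250.1103 + 359.1799) / (52.3167 + 70.0729) = 609.2902 / 122.3896 = 4.97828

4.98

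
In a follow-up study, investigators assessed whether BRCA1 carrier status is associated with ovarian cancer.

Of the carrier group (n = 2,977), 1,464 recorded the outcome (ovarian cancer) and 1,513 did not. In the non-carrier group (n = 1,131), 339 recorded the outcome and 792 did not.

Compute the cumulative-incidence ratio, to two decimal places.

1.64

From the description: a = 1464, b = 1513, c = 339, d = 792.
Risk in exposed = 1464/2977 = 0.49177; risk in unexposed = 339/1131 = 0.29973.
RR = 0.49177 / 0.29973 = 1.64068
The risk among the exposed is 1.64 times that among the unexposed.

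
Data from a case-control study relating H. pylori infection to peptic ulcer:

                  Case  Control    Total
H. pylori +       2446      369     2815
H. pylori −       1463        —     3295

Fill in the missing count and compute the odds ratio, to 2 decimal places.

8.30

The missing cell is in the unexposed row: 3295 − 1463 = 1832.
So a = 2446, b = 369, c = 1463, d = 1832.
OR = (a·d)/(b·c) = (2446 × 1832) / (369 × 1463) = 4481072 / 539847 = 8.30063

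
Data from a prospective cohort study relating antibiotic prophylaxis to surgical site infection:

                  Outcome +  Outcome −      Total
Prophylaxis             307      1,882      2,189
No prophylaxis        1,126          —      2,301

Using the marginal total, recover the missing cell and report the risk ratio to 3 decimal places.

0.287

The missing cell is in the unexposed row: 2301 − 1126 = 1175.
So a = 307, b = 1882, c = 1126, d = 1175.
RR = [a/(a+b)] / [c/(c+d)] = (307/2189) / (1126/2301) = 0.14025/0.48935 = 0.28660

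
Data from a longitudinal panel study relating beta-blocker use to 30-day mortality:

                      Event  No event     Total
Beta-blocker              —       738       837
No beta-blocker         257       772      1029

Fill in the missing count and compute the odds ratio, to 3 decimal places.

The missing cell is in the exposed row: 837 − 738 = 99.
So a = 99, b = 738, c = 257, d = 772.
OR = (a·d)/(b·c) = (99 × 772) / (738 × 257) = 76428 / 189666 = 0.40296

0.403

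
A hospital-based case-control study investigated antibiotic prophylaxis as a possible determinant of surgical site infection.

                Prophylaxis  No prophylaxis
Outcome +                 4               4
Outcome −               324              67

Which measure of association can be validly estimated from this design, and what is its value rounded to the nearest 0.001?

Reading the table with exposure as columns: a = 4 (Prophylaxis, case), b = 324 (Prophylaxis, non-case), c = 4 (No prophylaxis, case), d = 67.
This is a hospital-based case-control study: participants were sampled on outcome status, so risks in the source population cannot be estimated directly — relative risk is not valid here. The odds ratio is the appropriate measure.
OR = (a·d)/(b·c) = (4 × 67) / (324 × 4) = 268 / 1296 = 0.20679

0.207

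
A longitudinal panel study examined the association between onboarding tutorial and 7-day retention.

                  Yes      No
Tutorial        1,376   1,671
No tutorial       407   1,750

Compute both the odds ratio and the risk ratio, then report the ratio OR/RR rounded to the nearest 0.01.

Cells: a = 1376, b = 1671, c = 407, d = 1750.
OR = (1376·1750)/(1671·407) = 2408000/680097 = 3.54067
Risk in exposed = 1376/3047 = 0.45159; risk in unexposed = 407/2157 = 0.18869; RR = 2.39333
OR/RR = 3.54067 / 2.39333 = 1.47939
The outcome is not rare, so the OR lies further from 1 than the RR.

1.48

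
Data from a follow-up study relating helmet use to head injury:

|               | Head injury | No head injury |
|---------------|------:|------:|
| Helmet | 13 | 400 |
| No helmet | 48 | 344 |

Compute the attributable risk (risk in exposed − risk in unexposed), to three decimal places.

Cells: a = 13, b = 400, c = 48, d = 344.
Risk in exposed = 13/413 = 0.031477; risk in unexposed = 48/392 = 0.122449.
Risk difference = 0.031477 − 0.122449 = -0.090972

-0.091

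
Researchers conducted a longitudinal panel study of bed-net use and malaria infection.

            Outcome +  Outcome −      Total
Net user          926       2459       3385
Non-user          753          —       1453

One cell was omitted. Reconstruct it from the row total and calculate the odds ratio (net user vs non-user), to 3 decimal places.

The missing cell is in the unexposed row: 1453 − 753 = 700.
So a = 926, b = 2459, c = 753, d = 700.
OR = (a·d)/(b·c) = (926 × 700) / (2459 × 753) = 648200 / 1851627 = 0.35007

0.350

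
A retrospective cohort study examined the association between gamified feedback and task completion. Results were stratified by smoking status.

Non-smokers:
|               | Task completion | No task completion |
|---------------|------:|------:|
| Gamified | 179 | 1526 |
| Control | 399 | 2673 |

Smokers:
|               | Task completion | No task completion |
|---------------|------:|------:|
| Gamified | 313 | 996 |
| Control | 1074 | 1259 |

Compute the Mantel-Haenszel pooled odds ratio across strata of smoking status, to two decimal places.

0.49

OR_MH = Σ(aᵢdᵢ/nᵢ) / Σ(bᵢcᵢ/nᵢ), where nᵢ is the stratum total.
Stratum 1 (Non-smokers): n = 4777; a·d/n = 179·2673/4777 = 100.1606; b·c/n = 1526·399/4777 = 127.4595
Stratum 2 (Smokers): n = 3642; a·d/n = 313·1259/3642 = 108.2007; b·c/n = 996·1074/3642 = 293.7133
OR_MH = (100.1606 + 108.2007) / (127.4595 + 293.7133) = 208.3613 / 421.1728 = 0.49472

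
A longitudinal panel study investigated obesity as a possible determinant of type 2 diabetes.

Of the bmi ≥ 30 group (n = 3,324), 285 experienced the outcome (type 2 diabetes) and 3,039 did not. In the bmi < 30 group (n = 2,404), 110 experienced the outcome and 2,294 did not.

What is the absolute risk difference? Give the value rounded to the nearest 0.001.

0.040

From the description: a = 285, b = 3039, c = 110, d = 2294.
Risk in exposed = 285/3324 = 0.085740; risk in unexposed = 110/2404 = 0.045757.
Risk difference = 0.085740 − 0.045757 = 0.039983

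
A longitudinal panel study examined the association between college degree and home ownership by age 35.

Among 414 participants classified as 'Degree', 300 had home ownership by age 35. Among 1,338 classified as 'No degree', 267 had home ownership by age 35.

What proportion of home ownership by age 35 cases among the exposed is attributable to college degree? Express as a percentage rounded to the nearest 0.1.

72.5

From the description: a = 300, b = 114, c = 267, d = 1071.
Risk in exposed = 300/414 = 0.72464; risk in unexposed = 267/1338 = 0.19955.
RR = 0.72464/0.19955 = 3.63133
AR% = (RR − 1)/RR × 100 = (3.63133 − 1)/3.63133 × 100 = 72.4619%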